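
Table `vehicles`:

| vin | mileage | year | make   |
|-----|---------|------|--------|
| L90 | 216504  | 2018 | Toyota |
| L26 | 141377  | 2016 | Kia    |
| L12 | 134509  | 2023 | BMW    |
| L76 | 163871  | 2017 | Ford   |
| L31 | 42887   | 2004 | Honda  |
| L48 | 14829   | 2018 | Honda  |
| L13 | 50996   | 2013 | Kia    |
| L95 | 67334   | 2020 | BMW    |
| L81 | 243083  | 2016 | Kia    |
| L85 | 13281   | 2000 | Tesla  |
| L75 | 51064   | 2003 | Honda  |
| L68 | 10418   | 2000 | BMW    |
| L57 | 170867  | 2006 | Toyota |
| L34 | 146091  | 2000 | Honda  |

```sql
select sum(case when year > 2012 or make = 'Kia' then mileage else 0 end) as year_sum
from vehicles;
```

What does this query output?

vin=L90: ✓ → 216504
vin=L26: ✓ → 141377
vin=L12: ✓ → 134509
vin=L76: ✓ → 163871
vin=L31: ✗
vin=L48: ✓ → 14829
vin=L13: ✓ → 50996
vin=L95: ✓ → 67334
vin=L81: ✓ → 243083
vin=L85: ✗
vin=L75: ✗
vin=L68: ✗
vin=L57: ✗
vin=L34: ✗
year_sum = 216504 + 141377 + 134509 + 163871 + 14829 + 50996 + 67334 + 243083 = 1032503

1032503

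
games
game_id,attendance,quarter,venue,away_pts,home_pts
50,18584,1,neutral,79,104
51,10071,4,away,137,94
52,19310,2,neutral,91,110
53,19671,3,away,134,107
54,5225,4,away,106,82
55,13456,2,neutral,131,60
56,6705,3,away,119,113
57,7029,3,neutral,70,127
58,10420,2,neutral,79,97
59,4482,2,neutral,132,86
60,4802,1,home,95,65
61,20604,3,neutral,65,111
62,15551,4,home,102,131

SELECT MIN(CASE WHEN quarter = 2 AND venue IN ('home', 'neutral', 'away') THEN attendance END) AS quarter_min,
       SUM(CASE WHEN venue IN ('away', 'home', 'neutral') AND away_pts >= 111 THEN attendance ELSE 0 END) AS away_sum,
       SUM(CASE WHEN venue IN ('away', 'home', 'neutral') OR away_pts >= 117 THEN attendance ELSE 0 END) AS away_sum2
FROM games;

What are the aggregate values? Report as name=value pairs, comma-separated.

quarter_min=4482, away_sum=54385, away_sum2=155910

[quarter_min: quarter = 2 AND venue IN ('home', 'neutral', 'away')]
game_id=50: ✗
game_id=51: ✗
game_id=52: ✓ → 19310
game_id=53: ✗
game_id=54: ✗
game_id=55: ✓ → 13456
game_id=56: ✗
game_id=57: ✗
game_id=58: ✓ → 10420
game_id=59: ✓ → 4482
game_id=60: ✗
game_id=61: ✗
game_id=62: ✗
quarter_min = MIN(19310, 13456, 10420, 4482) = 4482
—
[away_sum: venue IN ('away', 'home', 'neutral') AND away_pts >= 111]
game_id=50: ✗
game_id=51: ✓ → 10071
game_id=52: ✗
game_id=53: ✓ → 19671
game_id=54: ✗
game_id=55: ✓ → 13456
game_id=56: ✓ → 6705
game_id=57: ✗
game_id=58: ✗
game_id=59: ✓ → 4482
game_id=60: ✗
game_id=61: ✗
game_id=62: ✗
away_sum = 10071 + 19671 + 13456 + 6705 + 4482 = 54385
—
[away_sum2: venue IN ('away', 'home', 'neutral') OR away_pts >= 117]
game_id=50: ✓ → 18584
game_id=51: ✓ → 10071
game_id=52: ✓ → 19310
game_id=53: ✓ → 19671
game_id=54: ✓ → 5225
game_id=55: ✓ → 13456
game_id=56: ✓ → 6705
game_id=57: ✓ → 7029
game_id=58: ✓ → 10420
game_id=59: ✓ → 4482
game_id=60: ✓ → 4802
game_id=61: ✓ → 20604
game_id=62: ✓ → 15551
away_sum2 = 18584 + 10071 + 19310 + 19671 + 5225 + 13456 + 6705 + 7029 + 10420 + 4482 + 4802 + 20604 + 15551 = 155910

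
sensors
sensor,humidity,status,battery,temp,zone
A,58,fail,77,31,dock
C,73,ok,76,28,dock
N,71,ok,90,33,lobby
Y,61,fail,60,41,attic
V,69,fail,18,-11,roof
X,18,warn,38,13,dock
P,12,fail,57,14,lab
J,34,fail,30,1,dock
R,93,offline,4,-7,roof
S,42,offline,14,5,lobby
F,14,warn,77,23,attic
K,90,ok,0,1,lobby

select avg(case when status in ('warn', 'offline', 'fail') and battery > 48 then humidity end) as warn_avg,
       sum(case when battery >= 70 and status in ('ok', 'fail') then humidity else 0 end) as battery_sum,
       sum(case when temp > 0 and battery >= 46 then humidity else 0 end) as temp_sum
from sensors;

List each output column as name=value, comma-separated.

[warn_avg: status in ('warn', 'offline', 'fail') and battery > 48]
sensor=A: ✓ → 58
sensor=C: ✗
sensor=N: ✗
sensor=Y: ✓ → 61
sensor=V: ✗
sensor=X: ✗
sensor=P: ✓ → 12
sensor=J: ✗
sensor=R: ✗
sensor=S: ✗
sensor=F: ✓ → 14
sensor=K: ✗
warn_avg = (58 + 61 + 12 + 14) / 4 = 36.25
—
[battery_sum: battery >= 70 and status in ('ok', 'fail')]
sensor=A: ✓ → 58
sensor=C: ✓ → 73
sensor=N: ✓ → 71
sensor=Y: ✗
sensor=V: ✗
sensor=X: ✗
sensor=P: ✗
sensor=J: ✗
sensor=R: ✗
sensor=S: ✗
sensor=F: ✗
sensor=K: ✗
battery_sum = 58 + 73 + 71 = 202
—
[temp_sum: temp > 0 and battery >= 46]
sensor=A: ✓ → 58
sensor=C: ✓ → 73
sensor=N: ✓ → 71
sensor=Y: ✓ → 61
sensor=V: ✗
sensor=X: ✗
sensor=P: ✓ → 12
sensor=J: ✗
sensor=R: ✗
sensor=S: ✗
sensor=F: ✓ → 14
sensor=K: ✗
temp_sum = 58 + 73 + 71 + 61 + 12 + 14 = 289

warn_avg=36.25, battery_sum=202, temp_sum=289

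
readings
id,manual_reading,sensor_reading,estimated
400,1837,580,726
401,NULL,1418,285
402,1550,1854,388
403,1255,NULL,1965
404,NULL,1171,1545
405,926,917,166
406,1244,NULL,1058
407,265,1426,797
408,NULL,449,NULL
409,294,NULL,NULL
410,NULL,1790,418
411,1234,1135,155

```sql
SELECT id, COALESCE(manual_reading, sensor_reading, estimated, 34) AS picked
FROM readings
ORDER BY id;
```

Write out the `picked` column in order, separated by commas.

id=400: manual_reading=1837 → 1837
id=401: manual_reading=NULL, sensor_reading=1418 → 1418
id=402: manual_reading=1550 → 1550
id=403: manual_reading=1255 → 1255
id=404: manual_reading=NULL, sensor_reading=1171 → 1171
id=405: manual_reading=926 → 926
id=406: manual_reading=1244 → 1244
id=407: manual_reading=265 → 265
id=408: manual_reading=NULL, sensor_reading=449 → 449
id=409: manual_reading=294 → 294
id=410: manual_reading=NULL, sensor_reading=1790 → 1790
id=411: manual_reading=1234 → 1234

1837, 1418, 1550, 1255, 1171, 926, 1244, 265, 449, 294, 1790, 1234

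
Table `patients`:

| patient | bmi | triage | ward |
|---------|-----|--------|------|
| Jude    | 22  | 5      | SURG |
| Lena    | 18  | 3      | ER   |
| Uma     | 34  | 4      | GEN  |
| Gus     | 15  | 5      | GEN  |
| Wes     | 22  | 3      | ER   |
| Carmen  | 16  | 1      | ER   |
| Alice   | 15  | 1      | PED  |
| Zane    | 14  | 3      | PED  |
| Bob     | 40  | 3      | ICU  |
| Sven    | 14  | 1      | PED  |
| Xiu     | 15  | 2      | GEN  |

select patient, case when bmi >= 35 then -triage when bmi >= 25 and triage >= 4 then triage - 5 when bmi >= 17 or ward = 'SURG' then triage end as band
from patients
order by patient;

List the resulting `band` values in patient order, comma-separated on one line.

NULL, -3, NULL, NULL, 5, 3, NULL, -1, 3, NULL, NULL

patient=Alice: (no match → NULL) → NULL
patient=Bob: bmi >= 35 → -3
patient=Carmen: (no match → NULL) → NULL
patient=Gus: (no match → NULL) → NULL
patient=Jude: bmi >= 17 or ward = 'SURG' → 5
patient=Lena: bmi >= 17 or ward = 'SURG' → 3
patient=Sven: (no match → NULL) → NULL
patient=Uma: bmi >= 25 and triage >= 4 → -1
patient=Wes: bmi >= 17 or ward = 'SURG' → 3
patient=Xiu: (no match → NULL) → NULL
patient=Zane: (no match → NULL) → NULL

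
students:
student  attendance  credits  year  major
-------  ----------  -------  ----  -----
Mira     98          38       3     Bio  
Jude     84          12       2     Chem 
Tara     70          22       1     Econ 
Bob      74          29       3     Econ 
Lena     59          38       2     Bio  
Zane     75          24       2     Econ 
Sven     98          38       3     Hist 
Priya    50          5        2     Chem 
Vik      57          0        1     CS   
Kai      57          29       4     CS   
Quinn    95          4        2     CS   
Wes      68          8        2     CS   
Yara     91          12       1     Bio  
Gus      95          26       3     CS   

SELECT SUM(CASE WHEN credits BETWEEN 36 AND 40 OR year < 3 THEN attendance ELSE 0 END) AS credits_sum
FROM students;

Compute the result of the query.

845

student=Mira: ✓ → 98
student=Jude: ✓ → 84
student=Tara: ✓ → 70
student=Bob: ✗
student=Lena: ✓ → 59
student=Zane: ✓ → 75
student=Sven: ✓ → 98
student=Priya: ✓ → 50
student=Vik: ✓ → 57
student=Kai: ✗
student=Quinn: ✓ → 95
student=Wes: ✓ → 68
student=Yara: ✓ → 91
student=Gus: ✗
credits_sum = 98 + 84 + 70 + 59 + 75 + 98 + 50 + 57 + 95 + 68 + 91 = 845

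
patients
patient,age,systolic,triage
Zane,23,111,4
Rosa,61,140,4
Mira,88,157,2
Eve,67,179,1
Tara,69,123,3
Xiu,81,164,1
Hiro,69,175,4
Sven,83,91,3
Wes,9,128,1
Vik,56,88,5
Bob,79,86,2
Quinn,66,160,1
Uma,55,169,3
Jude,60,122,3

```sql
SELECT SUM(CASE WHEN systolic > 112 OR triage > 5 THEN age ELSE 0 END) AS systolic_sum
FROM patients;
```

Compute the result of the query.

625

patient=Zane: ✗
patient=Rosa: ✓ → 61
patient=Mira: ✓ → 88
patient=Eve: ✓ → 67
patient=Tara: ✓ → 69
patient=Xiu: ✓ → 81
patient=Hiro: ✓ → 69
patient=Sven: ✗
patient=Wes: ✓ → 9
patient=Vik: ✗
patient=Bob: ✗
patient=Quinn: ✓ → 66
patient=Uma: ✓ → 55
patient=Jude: ✓ → 60
systolic_sum = 61 + 88 + 67 + 69 + 81 + 69 + 9 + 66 + 55 + 60 = 625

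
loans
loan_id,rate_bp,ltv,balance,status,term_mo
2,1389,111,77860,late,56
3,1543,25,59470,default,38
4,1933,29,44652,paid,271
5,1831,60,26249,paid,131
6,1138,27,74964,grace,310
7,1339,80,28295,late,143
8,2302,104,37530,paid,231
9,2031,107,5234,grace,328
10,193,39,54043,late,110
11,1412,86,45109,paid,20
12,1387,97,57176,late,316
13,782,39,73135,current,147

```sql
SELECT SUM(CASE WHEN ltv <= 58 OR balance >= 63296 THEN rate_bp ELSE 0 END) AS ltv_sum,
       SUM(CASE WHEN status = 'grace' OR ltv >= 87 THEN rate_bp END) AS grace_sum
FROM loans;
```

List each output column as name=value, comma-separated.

ltv_sum=6978, grace_sum=8247

[ltv_sum: ltv <= 58 OR balance >= 63296]
loan_id=2: ✓ → 1389
loan_id=3: ✓ → 1543
loan_id=4: ✓ → 1933
loan_id=5: ✗
loan_id=6: ✓ → 1138
loan_id=7: ✗
loan_id=8: ✗
loan_id=9: ✗
loan_id=10: ✓ → 193
loan_id=11: ✗
loan_id=12: ✗
loan_id=13: ✓ → 782
ltv_sum = 1389 + 1543 + 1933 + 1138 + 193 + 782 = 6978
—
[grace_sum: status = 'grace' OR ltv >= 87]
loan_id=2: ✓ → 1389
loan_id=3: ✗
loan_id=4: ✗
loan_id=5: ✗
loan_id=6: ✓ → 1138
loan_id=7: ✗
loan_id=8: ✓ → 2302
loan_id=9: ✓ → 2031
loan_id=10: ✗
loan_id=11: ✗
loan_id=12: ✓ → 1387
loan_id=13: ✗
grace_sum = 1389 + 1138 + 2302 + 2031 + 1387 = 8247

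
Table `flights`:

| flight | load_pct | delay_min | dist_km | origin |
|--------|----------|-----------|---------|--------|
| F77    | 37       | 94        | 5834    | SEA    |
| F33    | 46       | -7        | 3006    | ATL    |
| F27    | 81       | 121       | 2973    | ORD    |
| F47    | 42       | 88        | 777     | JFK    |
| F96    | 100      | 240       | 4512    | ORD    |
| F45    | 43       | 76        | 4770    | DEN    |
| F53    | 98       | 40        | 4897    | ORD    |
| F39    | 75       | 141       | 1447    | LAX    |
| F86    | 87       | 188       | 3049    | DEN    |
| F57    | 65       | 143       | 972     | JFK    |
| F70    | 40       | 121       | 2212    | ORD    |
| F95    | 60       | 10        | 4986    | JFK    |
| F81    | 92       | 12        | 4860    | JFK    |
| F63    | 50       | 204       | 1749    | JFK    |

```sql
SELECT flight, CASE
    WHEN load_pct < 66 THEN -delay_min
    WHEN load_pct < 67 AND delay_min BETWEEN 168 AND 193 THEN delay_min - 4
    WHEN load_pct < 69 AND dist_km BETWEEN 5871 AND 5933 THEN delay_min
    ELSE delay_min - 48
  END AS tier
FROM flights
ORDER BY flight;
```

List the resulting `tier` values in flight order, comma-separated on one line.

73, 7, 93, -76, -88, -8, -143, -204, -121, -94, -36, 140, -10, 192

flight=F27: ELSE → 73
flight=F33: load_pct < 66 → 7
flight=F39: ELSE → 93
flight=F45: load_pct < 66 → -76
flight=F47: load_pct < 66 → -88
flight=F53: ELSE → -8
flight=F57: load_pct < 66 → -143
flight=F63: load_pct < 66 → -204
flight=F70: load_pct < 66 → -121
flight=F77: load_pct < 66 → -94
flight=F81: ELSE → -36
flight=F86: ELSE → 140
flight=F95: load_pct < 66 → -10
flight=F96: ELSE → 192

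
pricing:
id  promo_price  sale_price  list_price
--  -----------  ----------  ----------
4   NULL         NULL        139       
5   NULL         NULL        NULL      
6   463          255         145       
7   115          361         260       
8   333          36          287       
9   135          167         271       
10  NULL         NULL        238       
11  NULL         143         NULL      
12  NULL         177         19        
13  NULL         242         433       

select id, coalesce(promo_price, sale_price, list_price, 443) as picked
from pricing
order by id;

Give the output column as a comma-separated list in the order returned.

139, 443, 463, 115, 333, 135, 238, 143, 177, 242

id=4: promo_price=NULL, sale_price=NULL, list_price=139 → 139
id=5: promo_price=NULL, sale_price=NULL, list_price=NULL, → literal 443 → 443
id=6: promo_price=463 → 463
id=7: promo_price=115 → 115
id=8: promo_price=333 → 333
id=9: promo_price=135 → 135
id=10: promo_price=NULL, sale_price=NULL, list_price=238 → 238
id=11: promo_price=NULL, sale_price=143 → 143
id=12: promo_price=NULL, sale_price=177 → 177
id=13: promo_price=NULL, sale_price=242 → 242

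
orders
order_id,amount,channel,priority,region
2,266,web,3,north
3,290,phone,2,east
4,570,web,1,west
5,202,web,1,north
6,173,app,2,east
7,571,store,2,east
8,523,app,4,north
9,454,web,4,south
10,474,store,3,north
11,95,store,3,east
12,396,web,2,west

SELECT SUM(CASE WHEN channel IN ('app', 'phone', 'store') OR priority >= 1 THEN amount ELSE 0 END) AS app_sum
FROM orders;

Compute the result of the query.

order_id=2: ✓ → 266
order_id=3: ✓ → 290
order_id=4: ✓ → 570
order_id=5: ✓ → 202
order_id=6: ✓ → 173
order_id=7: ✓ → 571
order_id=8: ✓ → 523
order_id=9: ✓ → 454
order_id=10: ✓ → 474
order_id=11: ✓ → 95
order_id=12: ✓ → 396
app_sum = 266 + 290 + 570 + 202 + 173 + 571 + 523 + 454 + 474 + 95 + 396 = 4014

4014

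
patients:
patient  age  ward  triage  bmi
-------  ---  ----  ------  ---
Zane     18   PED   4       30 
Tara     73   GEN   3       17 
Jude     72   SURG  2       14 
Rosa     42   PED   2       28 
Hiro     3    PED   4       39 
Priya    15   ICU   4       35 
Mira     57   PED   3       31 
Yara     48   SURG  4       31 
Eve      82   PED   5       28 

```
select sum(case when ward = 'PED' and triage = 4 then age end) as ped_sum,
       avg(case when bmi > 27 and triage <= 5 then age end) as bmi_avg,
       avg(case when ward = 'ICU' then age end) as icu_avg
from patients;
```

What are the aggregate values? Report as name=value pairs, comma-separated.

ped_sum=21, bmi_avg=37.8571428571, icu_avg=15

[ped_sum: ward = 'PED' and triage = 4]
patient=Zane: ✓ → 18
patient=Tara: ✗
patient=Jude: ✗
patient=Rosa: ✗
patient=Hiro: ✓ → 3
patient=Priya: ✗
patient=Mira: ✗
patient=Yara: ✗
patient=Eve: ✗
ped_sum = 18 + 3 = 21
—
[bmi_avg: bmi > 27 and triage <= 5]
patient=Zane: ✓ → 18
patient=Tara: ✗
patient=Jude: ✗
patient=Rosa: ✓ → 42
patient=Hiro: ✓ → 3
patient=Priya: ✓ → 15
patient=Mira: ✓ → 57
patient=Yara: ✓ → 48
patient=Eve: ✓ → 82
bmi_avg = (18 + 42 + 3 + 15 + 57 + 48 + 82) / 7 = 37.8571428571
—
[icu_avg: ward = 'ICU']
patient=Zane: ✗
patient=Tara: ✗
patient=Jude: ✗
patient=Rosa: ✗
patient=Hiro: ✗
patient=Priya: ✓ → 15
patient=Mira: ✗
patient=Yara: ✗
patient=Eve: ✗
icu_avg = 15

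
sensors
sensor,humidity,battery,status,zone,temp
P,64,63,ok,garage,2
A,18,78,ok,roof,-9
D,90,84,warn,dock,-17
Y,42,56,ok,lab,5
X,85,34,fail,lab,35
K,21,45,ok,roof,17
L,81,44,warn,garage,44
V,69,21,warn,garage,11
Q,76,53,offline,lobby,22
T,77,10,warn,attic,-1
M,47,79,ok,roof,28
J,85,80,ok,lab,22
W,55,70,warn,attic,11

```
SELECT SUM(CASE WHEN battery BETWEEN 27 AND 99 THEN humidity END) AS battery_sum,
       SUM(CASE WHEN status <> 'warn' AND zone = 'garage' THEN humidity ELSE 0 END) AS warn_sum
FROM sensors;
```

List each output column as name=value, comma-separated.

[battery_sum: battery BETWEEN 27 AND 99]
sensor=P: ✓ → 64
sensor=A: ✓ → 18
sensor=D: ✓ → 90
sensor=Y: ✓ → 42
sensor=X: ✓ → 85
sensor=K: ✓ → 21
sensor=L: ✓ → 81
sensor=V: ✗
sensor=Q: ✓ → 76
sensor=T: ✗
sensor=M: ✓ → 47
sensor=J: ✓ → 85
sensor=W: ✓ → 55
battery_sum = 64 + 18 + 90 + 42 + 85 + 21 + 81 + 76 + 47 + 85 + 55 = 664
—
[warn_sum: status <> 'warn' AND zone = 'garage']
sensor=P: ✓ → 64
sensor=A: ✗
sensor=D: ✗
sensor=Y: ✗
sensor=X: ✗
sensor=K: ✗
sensor=L: ✗
sensor=V: ✗
sensor=Q: ✗
sensor=T: ✗
sensor=M: ✗
sensor=J: ✗
sensor=W: ✗
warn_sum = 64

battery_sum=664, warn_sum=64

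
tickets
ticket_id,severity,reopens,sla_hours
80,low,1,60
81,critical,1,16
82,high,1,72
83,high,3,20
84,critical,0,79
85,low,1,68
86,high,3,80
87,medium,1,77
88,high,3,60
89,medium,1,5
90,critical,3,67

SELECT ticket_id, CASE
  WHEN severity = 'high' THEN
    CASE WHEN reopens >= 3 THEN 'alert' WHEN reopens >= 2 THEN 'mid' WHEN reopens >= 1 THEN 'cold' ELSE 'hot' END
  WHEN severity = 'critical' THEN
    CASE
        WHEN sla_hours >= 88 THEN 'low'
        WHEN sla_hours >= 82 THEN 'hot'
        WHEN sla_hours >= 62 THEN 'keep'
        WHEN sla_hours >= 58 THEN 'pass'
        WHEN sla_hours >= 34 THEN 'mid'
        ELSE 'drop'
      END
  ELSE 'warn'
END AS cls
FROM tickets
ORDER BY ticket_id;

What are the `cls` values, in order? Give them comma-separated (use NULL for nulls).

warn, drop, cold, alert, keep, warn, alert, warn, alert, warn, keep

ticket_id=80: severity='low' → outer ELSE → warn
ticket_id=81: severity='critical' → inner[ELSE] → drop
ticket_id=82: severity='high' → inner[reopens >= 1] → cold
ticket_id=83: severity='high' → inner[reopens >= 3] → alert
ticket_id=84: severity='critical' → inner[sla_hours >= 62] → keep
ticket_id=85: severity='low' → outer ELSE → warn
ticket_id=86: severity='high' → inner[reopens >= 3] → alert
ticket_id=87: severity='medium' → outer ELSE → warn
ticket_id=88: severity='high' → inner[reopens >= 3] → alert
ticket_id=89: severity='medium' → outer ELSE → warn
ticket_id=90: severity='critical' → inner[sla_hours >= 62] → keep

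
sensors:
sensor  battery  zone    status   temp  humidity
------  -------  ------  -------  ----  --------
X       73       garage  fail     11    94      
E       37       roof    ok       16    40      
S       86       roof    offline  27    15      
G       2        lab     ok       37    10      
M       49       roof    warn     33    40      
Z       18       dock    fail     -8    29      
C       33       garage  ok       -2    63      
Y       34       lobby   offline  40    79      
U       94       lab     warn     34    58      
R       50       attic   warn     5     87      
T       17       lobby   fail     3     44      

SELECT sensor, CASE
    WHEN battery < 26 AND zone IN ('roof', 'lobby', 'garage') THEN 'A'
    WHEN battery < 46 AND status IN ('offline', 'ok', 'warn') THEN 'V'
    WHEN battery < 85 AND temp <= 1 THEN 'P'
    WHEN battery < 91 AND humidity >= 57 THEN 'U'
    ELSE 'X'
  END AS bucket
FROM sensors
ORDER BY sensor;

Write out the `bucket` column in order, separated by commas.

sensor=C: battery < 46 AND status IN ('offline', 'ok', 'warn') → V
sensor=E: battery < 46 AND status IN ('offline', 'ok', 'warn') → V
sensor=G: battery < 46 AND status IN ('offline', 'ok', 'warn') → V
sensor=M: ELSE → X
sensor=R: battery < 91 AND humidity >= 57 → U
sensor=S: ELSE → X
sensor=T: battery < 26 AND zone IN ('roof', 'lobby', 'garage') → A
sensor=U: ELSE → X
sensor=X: battery < 91 AND humidity >= 57 → U
sensor=Y: battery < 46 AND status IN ('offline', 'ok', 'warn') → V
sensor=Z: battery < 85 AND temp <= 1 → P

V, V, V, X, U, X, A, X, U, V, P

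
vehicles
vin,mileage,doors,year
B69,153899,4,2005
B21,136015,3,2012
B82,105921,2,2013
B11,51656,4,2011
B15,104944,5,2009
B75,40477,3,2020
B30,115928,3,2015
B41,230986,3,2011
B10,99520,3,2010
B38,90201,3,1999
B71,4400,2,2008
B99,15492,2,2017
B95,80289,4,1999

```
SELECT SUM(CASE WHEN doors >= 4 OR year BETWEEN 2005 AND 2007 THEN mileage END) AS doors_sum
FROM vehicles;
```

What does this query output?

390788

vin=B69: ✓ → 153899
vin=B21: ✗
vin=B82: ✗
vin=B11: ✓ → 51656
vin=B15: ✓ → 104944
vin=B75: ✗
vin=B30: ✗
vin=B41: ✗
vin=B10: ✗
vin=B38: ✗
vin=B71: ✗
vin=B99: ✗
vin=B95: ✓ → 80289
doors_sum = 153899 + 51656 + 104944 + 80289 = 390788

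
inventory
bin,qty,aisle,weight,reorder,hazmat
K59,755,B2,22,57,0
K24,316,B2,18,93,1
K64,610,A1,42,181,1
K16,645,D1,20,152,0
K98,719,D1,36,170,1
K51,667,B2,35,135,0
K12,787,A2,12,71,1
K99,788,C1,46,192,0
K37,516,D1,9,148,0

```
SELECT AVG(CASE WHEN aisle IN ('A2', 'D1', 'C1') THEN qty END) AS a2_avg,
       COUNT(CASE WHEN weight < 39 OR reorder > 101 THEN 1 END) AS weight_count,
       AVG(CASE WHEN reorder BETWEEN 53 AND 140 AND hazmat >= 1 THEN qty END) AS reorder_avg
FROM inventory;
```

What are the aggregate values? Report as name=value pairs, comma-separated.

[a2_avg: aisle IN ('A2', 'D1', 'C1')]
bin=K59: ✗
bin=K24: ✗
bin=K64: ✗
bin=K16: ✓ → 645
bin=K98: ✓ → 719
bin=K51: ✗
bin=K12: ✓ → 787
bin=K99: ✓ → 788
bin=K37: ✓ → 516
a2_avg = (645 + 719 + 787 + 788 + 516) / 5 = 691
—
[weight_count: weight < 39 OR reorder > 101]
bin=K59: ✓ → 1
bin=K24: ✓ → 1
bin=K64: ✓ → 1
bin=K16: ✓ → 1
bin=K98: ✓ → 1
bin=K51: ✓ → 1
bin=K12: ✓ → 1
bin=K99: ✓ → 1
bin=K37: ✓ → 1
weight_count = COUNT(1, 1, 1, 1, 1, 1, 1, 1, 1) = 9
—
[reorder_avg: reorder BETWEEN 53 AND 140 AND hazmat >= 1]
bin=K59: ✗
bin=K24: ✓ → 316
bin=K64: ✗
bin=K16: ✗
bin=K98: ✗
bin=K51: ✗
bin=K12: ✓ → 787
bin=K99: ✗
bin=K37: ✗
reorder_avg = (316 + 787) / 2 = 551.5

a2_avg=691, weight_count=9, reorder_avg=551.5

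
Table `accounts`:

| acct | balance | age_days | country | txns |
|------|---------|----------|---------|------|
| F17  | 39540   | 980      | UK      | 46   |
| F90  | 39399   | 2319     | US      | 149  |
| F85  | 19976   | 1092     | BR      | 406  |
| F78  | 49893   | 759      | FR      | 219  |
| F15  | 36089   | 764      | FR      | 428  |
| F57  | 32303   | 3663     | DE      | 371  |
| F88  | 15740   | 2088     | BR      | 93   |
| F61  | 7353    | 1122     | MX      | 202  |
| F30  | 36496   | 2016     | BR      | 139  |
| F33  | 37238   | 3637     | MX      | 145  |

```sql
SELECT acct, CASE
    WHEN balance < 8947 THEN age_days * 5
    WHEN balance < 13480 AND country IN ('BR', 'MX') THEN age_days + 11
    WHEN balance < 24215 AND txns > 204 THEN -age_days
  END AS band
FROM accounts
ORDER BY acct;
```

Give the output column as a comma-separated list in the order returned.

NULL, NULL, NULL, NULL, NULL, 5610, NULL, -1092, NULL, NULL

acct=F15: (no match → NULL) → NULL
acct=F17: (no match → NULL) → NULL
acct=F30: (no match → NULL) → NULL
acct=F33: (no match → NULL) → NULL
acct=F57: (no match → NULL) → NULL
acct=F61: balance < 8947 → 5610
acct=F78: (no match → NULL) → NULL
acct=F85: balance < 24215 AND txns > 204 → -1092
acct=F88: (no match → NULL) → NULL
acct=F90: (no match → NULL) → NULL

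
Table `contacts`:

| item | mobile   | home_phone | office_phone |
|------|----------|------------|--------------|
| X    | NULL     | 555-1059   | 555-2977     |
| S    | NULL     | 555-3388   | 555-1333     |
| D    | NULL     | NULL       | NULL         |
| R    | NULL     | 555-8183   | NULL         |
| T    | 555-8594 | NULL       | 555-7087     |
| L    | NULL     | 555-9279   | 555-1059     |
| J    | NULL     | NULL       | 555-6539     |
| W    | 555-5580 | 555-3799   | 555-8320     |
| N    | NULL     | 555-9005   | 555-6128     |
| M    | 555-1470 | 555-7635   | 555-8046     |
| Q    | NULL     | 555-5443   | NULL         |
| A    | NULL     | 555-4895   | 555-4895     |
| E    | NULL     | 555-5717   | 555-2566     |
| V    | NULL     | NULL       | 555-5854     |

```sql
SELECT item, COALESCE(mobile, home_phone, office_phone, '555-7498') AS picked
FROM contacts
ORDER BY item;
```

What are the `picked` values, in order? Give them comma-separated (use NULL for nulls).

555-4895, 555-7498, 555-5717, 555-6539, 555-9279, 555-1470, 555-9005, 555-5443, 555-8183, 555-3388, 555-8594, 555-5854, 555-5580, 555-1059

item=A: mobile=NULL, home_phone=555-4895 → 555-4895
item=D: mobile=NULL, home_phone=NULL, office_phone=NULL, → literal 555-7498 → 555-7498
item=E: mobile=NULL, home_phone=555-5717 → 555-5717
item=J: mobile=NULL, home_phone=NULL, office_phone=555-6539 → 555-6539
item=L: mobile=NULL, home_phone=555-9279 → 555-9279
item=M: mobile=555-1470 → 555-1470
item=N: mobile=NULL, home_phone=555-9005 → 555-9005
item=Q: mobile=NULL, home_phone=555-5443 → 555-5443
item=R: mobile=NULL, home_phone=555-8183 → 555-8183
item=S: mobile=NULL, home_phone=555-3388 → 555-3388
item=T: mobile=555-8594 → 555-8594
item=V: mobile=NULL, home_phone=NULL, office_phone=555-5854 → 555-5854
item=W: mobile=555-5580 → 555-5580
item=X: mobile=NULL, home_phone=555-1059 → 555-1059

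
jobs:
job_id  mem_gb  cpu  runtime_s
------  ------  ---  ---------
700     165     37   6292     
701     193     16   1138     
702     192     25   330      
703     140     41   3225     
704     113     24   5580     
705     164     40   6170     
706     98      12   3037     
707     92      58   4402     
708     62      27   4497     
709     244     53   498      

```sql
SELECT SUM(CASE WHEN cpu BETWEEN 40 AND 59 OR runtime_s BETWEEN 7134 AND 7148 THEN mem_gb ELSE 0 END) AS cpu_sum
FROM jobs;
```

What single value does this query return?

job_id=700: ✗
job_id=701: ✗
job_id=702: ✗
job_id=703: ✓ → 140
job_id=704: ✗
job_id=705: ✓ → 164
job_id=706: ✗
job_id=707: ✓ → 92
job_id=708: ✗
job_id=709: ✓ → 244
cpu_sum = 140 + 164 + 92 + 244 = 640

640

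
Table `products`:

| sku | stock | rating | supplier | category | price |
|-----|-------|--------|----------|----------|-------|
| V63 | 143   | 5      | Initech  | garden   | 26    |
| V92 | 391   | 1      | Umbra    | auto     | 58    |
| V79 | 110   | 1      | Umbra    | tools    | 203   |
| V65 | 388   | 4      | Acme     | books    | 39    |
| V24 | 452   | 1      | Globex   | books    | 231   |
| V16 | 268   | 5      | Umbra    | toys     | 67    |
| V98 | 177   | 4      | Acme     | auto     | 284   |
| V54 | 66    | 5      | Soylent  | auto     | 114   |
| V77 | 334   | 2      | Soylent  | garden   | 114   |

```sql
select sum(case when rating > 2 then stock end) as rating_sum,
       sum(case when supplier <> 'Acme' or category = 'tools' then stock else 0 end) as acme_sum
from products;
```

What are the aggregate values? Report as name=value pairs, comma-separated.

rating_sum=1042, acme_sum=1764

[rating_sum: rating > 2]
sku=V63: ✓ → 143
sku=V92: ✗
sku=V79: ✗
sku=V65: ✓ → 388
sku=V24: ✗
sku=V16: ✓ → 268
sku=V98: ✓ → 177
sku=V54: ✓ → 66
sku=V77: ✗
rating_sum = 143 + 388 + 268 + 177 + 66 = 1042
—
[acme_sum: supplier <> 'Acme' or category = 'tools']
sku=V63: ✓ → 143
sku=V92: ✓ → 391
sku=V79: ✓ → 110
sku=V65: ✗
sku=V24: ✓ → 452
sku=V16: ✓ → 268
sku=V98: ✗
sku=V54: ✓ → 66
sku=V77: ✓ → 334
acme_sum = 143 + 391 + 110 + 452 + 268 + 66 + 334 = 1764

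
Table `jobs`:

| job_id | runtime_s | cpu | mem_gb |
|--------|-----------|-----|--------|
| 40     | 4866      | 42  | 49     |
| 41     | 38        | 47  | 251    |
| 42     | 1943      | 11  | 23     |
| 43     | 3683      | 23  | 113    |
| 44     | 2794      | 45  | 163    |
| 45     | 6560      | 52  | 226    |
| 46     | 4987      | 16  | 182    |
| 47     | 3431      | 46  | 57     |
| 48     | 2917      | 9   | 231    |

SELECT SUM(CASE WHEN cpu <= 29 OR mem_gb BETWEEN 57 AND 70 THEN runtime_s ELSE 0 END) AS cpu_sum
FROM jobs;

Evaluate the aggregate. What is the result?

16961

job_id=40: ✗
job_id=41: ✗
job_id=42: ✓ → 1943
job_id=43: ✓ → 3683
job_id=44: ✗
job_id=45: ✗
job_id=46: ✓ → 4987
job_id=47: ✓ → 3431
job_id=48: ✓ → 2917
cpu_sum = 1943 + 3683 + 4987 + 3431 + 2917 = 16961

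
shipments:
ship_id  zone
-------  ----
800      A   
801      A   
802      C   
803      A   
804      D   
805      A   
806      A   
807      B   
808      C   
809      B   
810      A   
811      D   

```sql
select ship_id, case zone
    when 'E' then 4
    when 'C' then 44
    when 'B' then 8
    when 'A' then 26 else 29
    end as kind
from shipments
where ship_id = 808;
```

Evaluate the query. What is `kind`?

ship_id = 808: zone=C.
zone='E' → false
zone='C' → true → 44

44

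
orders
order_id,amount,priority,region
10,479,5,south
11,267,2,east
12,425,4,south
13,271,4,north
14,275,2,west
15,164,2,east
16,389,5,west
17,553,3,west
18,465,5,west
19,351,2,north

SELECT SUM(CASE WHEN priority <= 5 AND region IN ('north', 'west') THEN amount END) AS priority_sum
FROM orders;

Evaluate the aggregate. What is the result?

order_id=10: ✗
order_id=11: ✗
order_id=12: ✗
order_id=13: ✓ → 271
order_id=14: ✓ → 275
order_id=15: ✗
order_id=16: ✓ → 389
order_id=17: ✓ → 553
order_id=18: ✓ → 465
order_id=19: ✓ → 351
priority_sum = 271 + 275 + 389 + 553 + 465 + 351 = 2304

2304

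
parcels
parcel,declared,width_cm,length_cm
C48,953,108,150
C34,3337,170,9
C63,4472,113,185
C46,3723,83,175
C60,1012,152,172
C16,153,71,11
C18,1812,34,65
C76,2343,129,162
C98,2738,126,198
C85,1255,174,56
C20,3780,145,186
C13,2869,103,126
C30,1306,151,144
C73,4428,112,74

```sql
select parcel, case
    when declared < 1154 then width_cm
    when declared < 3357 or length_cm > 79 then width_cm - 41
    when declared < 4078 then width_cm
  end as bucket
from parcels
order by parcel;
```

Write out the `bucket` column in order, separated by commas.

62, 71, -7, 104, 110, 129, 42, 108, 152, 72, NULL, 88, 133, 85

parcel=C13: declared < 3357 or length_cm > 79 → 62
parcel=C16: declared < 1154 → 71
parcel=C18: declared < 3357 or length_cm > 79 → -7
parcel=C20: declared < 3357 or length_cm > 79 → 104
parcel=C30: declared < 3357 or length_cm > 79 → 110
parcel=C34: declared < 3357 or length_cm > 79 → 129
parcel=C46: declared < 3357 or length_cm > 79 → 42
parcel=C48: declared < 1154 → 108
parcel=C60: declared < 1154 → 152
parcel=C63: declared < 3357 or length_cm > 79 → 72
parcel=C73: (no match → NULL) → NULL
parcel=C76: declared < 3357 or length_cm > 79 → 88
parcel=C85: declared < 3357 or length_cm > 79 → 133
parcel=C98: declared < 3357 or length_cm > 79 → 85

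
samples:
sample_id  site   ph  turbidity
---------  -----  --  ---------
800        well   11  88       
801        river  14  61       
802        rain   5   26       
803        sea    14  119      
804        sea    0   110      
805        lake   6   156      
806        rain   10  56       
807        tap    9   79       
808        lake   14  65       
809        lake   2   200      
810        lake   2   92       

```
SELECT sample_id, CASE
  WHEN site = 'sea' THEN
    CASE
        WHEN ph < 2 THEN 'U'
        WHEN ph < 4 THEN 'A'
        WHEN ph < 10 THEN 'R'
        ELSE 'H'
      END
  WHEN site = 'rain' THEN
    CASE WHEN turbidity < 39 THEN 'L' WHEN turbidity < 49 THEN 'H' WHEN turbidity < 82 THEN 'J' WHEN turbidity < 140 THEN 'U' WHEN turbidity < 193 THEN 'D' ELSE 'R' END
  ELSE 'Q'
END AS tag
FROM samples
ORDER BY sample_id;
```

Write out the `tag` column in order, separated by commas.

sample_id=800: site='well' → outer ELSE → Q
sample_id=801: site='river' → outer ELSE → Q
sample_id=802: site='rain' → inner[turbidity < 39] → L
sample_id=803: site='sea' → inner[ELSE] → H
sample_id=804: site='sea' → inner[ph < 2] → U
sample_id=805: site='lake' → outer ELSE → Q
sample_id=806: site='rain' → inner[turbidity < 82] → J
sample_id=807: site='tap' → outer ELSE → Q
sample_id=808: site='lake' → outer ELSE → Q
sample_id=809: site='lake' → outer ELSE → Q
sample_id=810: site='lake' → outer ELSE → Q

Q, Q, L, H, U, Q, J, Q, Q, Q, Q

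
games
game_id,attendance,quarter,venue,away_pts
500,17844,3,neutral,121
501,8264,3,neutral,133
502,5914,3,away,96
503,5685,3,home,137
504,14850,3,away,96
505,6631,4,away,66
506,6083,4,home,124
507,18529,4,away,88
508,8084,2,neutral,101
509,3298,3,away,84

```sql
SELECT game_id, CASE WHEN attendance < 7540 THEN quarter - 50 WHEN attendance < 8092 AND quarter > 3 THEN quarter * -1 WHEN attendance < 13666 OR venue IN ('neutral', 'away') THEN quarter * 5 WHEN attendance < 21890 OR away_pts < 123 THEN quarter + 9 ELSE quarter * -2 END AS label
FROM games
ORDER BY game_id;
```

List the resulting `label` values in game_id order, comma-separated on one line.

game_id=500: attendance < 13666 OR venue IN ('neutral', 'away') → 15
game_id=501: attendance < 13666 OR venue IN ('neutral', 'away') → 15
game_id=502: attendance < 7540 → -47
game_id=503: attendance < 7540 → -47
game_id=504: attendance < 13666 OR venue IN ('neutral', 'away') → 15
game_id=505: attendance < 7540 → -46
game_id=506: attendance < 7540 → -46
game_id=507: attendance < 13666 OR venue IN ('neutral', 'away') → 20
game_id=508: attendance < 13666 OR venue IN ('neutral', 'away') → 10
game_id=509: attendance < 7540 → -47

15, 15, -47, -47, 15, -46, -46, 20, 10, -47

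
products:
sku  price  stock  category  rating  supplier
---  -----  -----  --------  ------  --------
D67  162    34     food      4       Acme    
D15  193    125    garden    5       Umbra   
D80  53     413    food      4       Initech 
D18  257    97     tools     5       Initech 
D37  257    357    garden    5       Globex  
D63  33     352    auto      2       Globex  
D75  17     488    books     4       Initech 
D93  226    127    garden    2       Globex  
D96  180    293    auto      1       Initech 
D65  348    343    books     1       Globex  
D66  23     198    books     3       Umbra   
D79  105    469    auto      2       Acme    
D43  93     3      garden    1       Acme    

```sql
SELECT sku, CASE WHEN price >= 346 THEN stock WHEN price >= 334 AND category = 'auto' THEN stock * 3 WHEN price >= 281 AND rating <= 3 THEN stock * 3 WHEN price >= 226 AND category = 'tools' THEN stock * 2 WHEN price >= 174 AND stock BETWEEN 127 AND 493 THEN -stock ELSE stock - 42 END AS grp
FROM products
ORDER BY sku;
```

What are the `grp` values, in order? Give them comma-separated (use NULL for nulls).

sku=D15: ELSE → 83
sku=D18: price >= 226 AND category = 'tools' → 194
sku=D37: price >= 174 AND stock BETWEEN 127 AND 493 → -357
sku=D43: ELSE → -39
sku=D63: ELSE → 310
sku=D65: price >= 346 → 343
sku=D66: ELSE → 156
sku=D67: ELSE → -8
sku=D75: ELSE → 446
sku=D79: ELSE → 427
sku=D80: ELSE → 371
sku=D93: price >= 174 AND stock BETWEEN 127 AND 493 → -127
sku=D96: price >= 174 AND stock BETWEEN 127 AND 493 → -293

83, 194, -357, -39, 310, 343, 156, -8, 446, 427, 371, -127, -293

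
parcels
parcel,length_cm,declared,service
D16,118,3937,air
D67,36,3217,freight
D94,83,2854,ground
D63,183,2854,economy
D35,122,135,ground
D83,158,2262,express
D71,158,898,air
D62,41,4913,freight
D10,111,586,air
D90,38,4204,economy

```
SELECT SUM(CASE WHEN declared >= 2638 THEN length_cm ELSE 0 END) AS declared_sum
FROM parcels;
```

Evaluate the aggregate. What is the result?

parcel=D16: ✓ → 118
parcel=D67: ✓ → 36
parcel=D94: ✓ → 83
parcel=D63: ✓ → 183
parcel=D35: ✗
parcel=D83: ✗
parcel=D71: ✗
parcel=D62: ✓ → 41
parcel=D10: ✗
parcel=D90: ✓ → 38
declared_sum = 118 + 36 + 83 + 183 + 41 + 38 = 499

499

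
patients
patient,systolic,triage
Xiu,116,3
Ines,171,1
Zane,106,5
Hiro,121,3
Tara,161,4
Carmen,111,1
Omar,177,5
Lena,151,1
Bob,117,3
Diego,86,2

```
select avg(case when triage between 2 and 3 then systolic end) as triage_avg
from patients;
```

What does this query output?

110

patient=Xiu: ✓ → 116
patient=Ines: ✗
patient=Zane: ✗
patient=Hiro: ✓ → 121
patient=Tara: ✗
patient=Carmen: ✗
patient=Omar: ✗
patient=Lena: ✗
patient=Bob: ✓ → 117
patient=Diego: ✓ → 86
triage_avg = (116 + 121 + 117 + 86) / 4 = 110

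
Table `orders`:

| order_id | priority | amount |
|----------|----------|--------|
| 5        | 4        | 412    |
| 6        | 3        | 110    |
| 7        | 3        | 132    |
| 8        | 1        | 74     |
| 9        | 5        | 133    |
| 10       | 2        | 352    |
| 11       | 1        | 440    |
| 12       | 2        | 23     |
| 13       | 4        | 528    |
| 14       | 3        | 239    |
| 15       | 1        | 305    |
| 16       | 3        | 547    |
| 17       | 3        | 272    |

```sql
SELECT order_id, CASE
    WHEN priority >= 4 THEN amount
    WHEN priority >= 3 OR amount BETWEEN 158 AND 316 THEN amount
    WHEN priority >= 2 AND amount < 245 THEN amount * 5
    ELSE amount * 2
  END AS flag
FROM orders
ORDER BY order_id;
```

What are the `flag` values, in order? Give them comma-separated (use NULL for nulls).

order_id=5: priority >= 4 → 412
order_id=6: priority >= 3 OR amount BETWEEN 158 AND 316 → 110
order_id=7: priority >= 3 OR amount BETWEEN 158 AND 316 → 132
order_id=8: ELSE → 148
order_id=9: priority >= 4 → 133
order_id=10: ELSE → 704
order_id=11: ELSE → 880
order_id=12: priority >= 2 AND amount < 245 → 115
order_id=13: priority >= 4 → 528
order_id=14: priority >= 3 OR amount BETWEEN 158 AND 316 → 239
order_id=15: priority >= 3 OR amount BETWEEN 158 AND 316 → 305
order_id=16: priority >= 3 OR amount BETWEEN 158 AND 316 → 547
order_id=17: priority >= 3 OR amount BETWEEN 158 AND 316 → 272

412, 110, 132, 148, 133, 704, 880, 115, 528, 239, 305, 547, 272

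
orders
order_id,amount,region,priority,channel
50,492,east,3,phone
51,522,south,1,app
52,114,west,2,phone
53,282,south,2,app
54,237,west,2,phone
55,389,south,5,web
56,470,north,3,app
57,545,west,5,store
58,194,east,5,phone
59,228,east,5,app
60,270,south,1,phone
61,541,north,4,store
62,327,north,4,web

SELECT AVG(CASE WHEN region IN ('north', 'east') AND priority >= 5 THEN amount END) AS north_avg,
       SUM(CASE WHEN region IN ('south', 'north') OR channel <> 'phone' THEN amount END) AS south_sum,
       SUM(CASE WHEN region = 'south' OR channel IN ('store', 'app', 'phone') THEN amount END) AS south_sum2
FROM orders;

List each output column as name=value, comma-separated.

north_avg=211, south_sum=3574, south_sum2=4284

[north_avg: region IN ('north', 'east') AND priority >= 5]
order_id=50: ✗
order_id=51: ✗
order_id=52: ✗
order_id=53: ✗
order_id=54: ✗
order_id=55: ✗
order_id=56: ✗
order_id=57: ✗
order_id=58: ✓ → 194
order_id=59: ✓ → 228
order_id=60: ✗
order_id=61: ✗
order_id=62: ✗
north_avg = (194 + 228) / 2 = 211
—
[south_sum: region IN ('south', 'north') OR channel <> 'phone']
order_id=50: ✗
order_id=51: ✓ → 522
order_id=52: ✗
order_id=53: ✓ → 282
order_id=54: ✗
order_id=55: ✓ → 389
order_id=56: ✓ → 470
order_id=57: ✓ → 545
order_id=58: ✗
order_id=59: ✓ → 228
order_id=60: ✓ → 270
order_id=61: ✓ → 541
order_id=62: ✓ → 327
south_sum = 522 + 282 + 389 + 470 + 545 + 228 + 270 + 541 + 327 = 3574
—
[south_sum2: region = 'south' OR channel IN ('store', 'app', 'phone')]
order_id=50: ✓ → 492
order_id=51: ✓ → 522
order_id=52: ✓ → 114
order_id=53: ✓ → 282
order_id=54: ✓ → 237
order_id=55: ✓ → 389
order_id=56: ✓ → 470
order_id=57: ✓ → 545
order_id=58: ✓ → 194
order_id=59: ✓ → 228
order_id=60: ✓ → 270
order_id=61: ✓ → 541
order_id=62: ✗
south_sum2 = 492 + 522 + 114 + 282 + 237 + 389 + 470 + 545 + 194 + 228 + 270 + 541 = 4284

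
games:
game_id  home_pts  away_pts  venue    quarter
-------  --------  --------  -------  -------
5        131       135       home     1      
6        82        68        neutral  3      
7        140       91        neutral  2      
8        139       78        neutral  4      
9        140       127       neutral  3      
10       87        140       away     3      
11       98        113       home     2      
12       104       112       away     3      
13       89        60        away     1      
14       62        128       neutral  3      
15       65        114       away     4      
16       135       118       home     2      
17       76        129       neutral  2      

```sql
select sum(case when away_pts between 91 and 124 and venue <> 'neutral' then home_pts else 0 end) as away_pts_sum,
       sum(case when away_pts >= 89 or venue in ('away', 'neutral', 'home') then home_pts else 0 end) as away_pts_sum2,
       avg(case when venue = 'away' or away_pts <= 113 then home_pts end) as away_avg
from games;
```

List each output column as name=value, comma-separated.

away_pts_sum=402, away_pts_sum2=1348, away_avg=100.5

[away_pts_sum: away_pts between 91 and 124 and venue <> 'neutral']
game_id=5: ✗
game_id=6: ✗
game_id=7: ✗
game_id=8: ✗
game_id=9: ✗
game_id=10: ✗
game_id=11: ✓ → 98
game_id=12: ✓ → 104
game_id=13: ✗
game_id=14: ✗
game_id=15: ✓ → 65
game_id=16: ✓ → 135
game_id=17: ✗
away_pts_sum = 98 + 104 + 65 + 135 = 402
—
[away_pts_sum2: away_pts >= 89 or venue in ('away', 'neutral', 'home')]
game_id=5: ✓ → 131
game_id=6: ✓ → 82
game_id=7: ✓ → 140
game_id=8: ✓ → 139
game_id=9: ✓ → 140
game_id=10: ✓ → 87
game_id=11: ✓ → 98
game_id=12: ✓ → 104
game_id=13: ✓ → 89
game_id=14: ✓ → 62
game_id=15: ✓ → 65
game_id=16: ✓ → 135
game_id=17: ✓ → 76
away_pts_sum2 = 131 + 82 + 140 + 139 + 140 + 87 + 98 + 104 + 89 + 62 + 65 + 135 + 76 = 1348
—
[away_avg: venue = 'away' or away_pts <= 113]
game_id=5: ✗
game_id=6: ✓ → 82
game_id=7: ✓ → 140
game_id=8: ✓ → 139
game_id=9: ✗
game_id=10: ✓ → 87
game_id=11: ✓ → 98
game_id=12: ✓ → 104
game_id=13: ✓ → 89
game_id=14: ✗
game_id=15: ✓ → 65
game_id=16: ✗
game_id=17: ✗
away_avg = (82 + 140 + 139 + 87 + 98 + 104 + 89 + 65) / 8 = 100.5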